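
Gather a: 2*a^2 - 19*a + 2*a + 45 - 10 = 2*a^2 - 17*a + 35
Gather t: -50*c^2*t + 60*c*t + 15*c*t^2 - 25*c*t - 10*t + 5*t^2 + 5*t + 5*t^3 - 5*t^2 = 15*c*t^2 + 5*t^3 + t*(-50*c^2 + 35*c - 5)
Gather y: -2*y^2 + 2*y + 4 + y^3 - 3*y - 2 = y^3 - 2*y^2 - y + 2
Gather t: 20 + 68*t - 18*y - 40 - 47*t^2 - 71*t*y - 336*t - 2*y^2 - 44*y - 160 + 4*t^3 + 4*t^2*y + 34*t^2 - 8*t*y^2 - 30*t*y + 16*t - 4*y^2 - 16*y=4*t^3 + t^2*(4*y - 13) + t*(-8*y^2 - 101*y - 252) - 6*y^2 - 78*y - 180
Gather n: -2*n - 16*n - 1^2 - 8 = -18*n - 9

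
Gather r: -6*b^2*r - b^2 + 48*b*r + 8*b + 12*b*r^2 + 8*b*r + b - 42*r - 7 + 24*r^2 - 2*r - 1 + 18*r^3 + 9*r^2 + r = -b^2 + 9*b + 18*r^3 + r^2*(12*b + 33) + r*(-6*b^2 + 56*b - 43) - 8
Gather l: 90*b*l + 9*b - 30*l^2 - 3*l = 9*b - 30*l^2 + l*(90*b - 3)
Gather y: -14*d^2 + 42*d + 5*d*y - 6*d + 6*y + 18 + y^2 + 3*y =-14*d^2 + 36*d + y^2 + y*(5*d + 9) + 18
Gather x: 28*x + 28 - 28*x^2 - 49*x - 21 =-28*x^2 - 21*x + 7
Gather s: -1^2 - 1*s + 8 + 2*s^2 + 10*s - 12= 2*s^2 + 9*s - 5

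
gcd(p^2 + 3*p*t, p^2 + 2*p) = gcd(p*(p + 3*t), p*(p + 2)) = p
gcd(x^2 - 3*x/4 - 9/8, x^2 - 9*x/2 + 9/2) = x - 3/2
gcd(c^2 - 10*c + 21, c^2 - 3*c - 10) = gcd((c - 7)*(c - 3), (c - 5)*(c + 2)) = 1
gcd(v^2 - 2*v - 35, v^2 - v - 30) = v + 5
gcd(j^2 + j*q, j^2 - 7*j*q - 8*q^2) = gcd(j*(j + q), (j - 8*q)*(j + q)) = j + q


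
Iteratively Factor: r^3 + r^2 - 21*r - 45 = (r - 5)*(r^2 + 6*r + 9) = (r - 5)*(r + 3)*(r + 3)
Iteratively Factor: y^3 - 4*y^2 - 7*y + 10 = (y - 5)*(y^2 + y - 2) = (y - 5)*(y - 1)*(y + 2)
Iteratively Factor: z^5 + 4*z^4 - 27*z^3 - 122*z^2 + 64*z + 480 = (z - 5)*(z^4 + 9*z^3 + 18*z^2 - 32*z - 96) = (z - 5)*(z + 3)*(z^3 + 6*z^2 - 32) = (z - 5)*(z - 2)*(z + 3)*(z^2 + 8*z + 16) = (z - 5)*(z - 2)*(z + 3)*(z + 4)*(z + 4)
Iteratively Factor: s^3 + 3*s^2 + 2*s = (s)*(s^2 + 3*s + 2) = s*(s + 1)*(s + 2)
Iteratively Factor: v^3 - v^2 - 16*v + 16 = (v - 1)*(v^2 - 16) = (v - 4)*(v - 1)*(v + 4)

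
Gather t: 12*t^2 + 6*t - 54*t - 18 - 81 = 12*t^2 - 48*t - 99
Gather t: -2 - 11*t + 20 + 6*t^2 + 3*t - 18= 6*t^2 - 8*t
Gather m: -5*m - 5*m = -10*m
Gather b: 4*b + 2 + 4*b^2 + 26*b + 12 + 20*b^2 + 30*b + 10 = 24*b^2 + 60*b + 24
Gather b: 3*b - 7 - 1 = 3*b - 8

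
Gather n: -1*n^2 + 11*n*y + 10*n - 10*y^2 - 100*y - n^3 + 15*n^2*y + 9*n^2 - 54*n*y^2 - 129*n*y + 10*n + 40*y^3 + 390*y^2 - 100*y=-n^3 + n^2*(15*y + 8) + n*(-54*y^2 - 118*y + 20) + 40*y^3 + 380*y^2 - 200*y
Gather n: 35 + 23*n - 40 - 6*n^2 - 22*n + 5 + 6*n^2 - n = 0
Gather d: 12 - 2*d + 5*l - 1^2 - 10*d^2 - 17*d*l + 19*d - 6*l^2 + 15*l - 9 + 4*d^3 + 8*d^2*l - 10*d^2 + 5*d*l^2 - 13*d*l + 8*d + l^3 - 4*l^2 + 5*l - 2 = 4*d^3 + d^2*(8*l - 20) + d*(5*l^2 - 30*l + 25) + l^3 - 10*l^2 + 25*l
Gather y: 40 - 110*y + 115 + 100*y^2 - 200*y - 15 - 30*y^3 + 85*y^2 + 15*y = -30*y^3 + 185*y^2 - 295*y + 140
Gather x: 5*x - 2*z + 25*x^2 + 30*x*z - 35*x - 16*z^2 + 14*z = 25*x^2 + x*(30*z - 30) - 16*z^2 + 12*z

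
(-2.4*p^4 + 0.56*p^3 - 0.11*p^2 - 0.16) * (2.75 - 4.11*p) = 9.864*p^5 - 8.9016*p^4 + 1.9921*p^3 - 0.3025*p^2 + 0.6576*p - 0.44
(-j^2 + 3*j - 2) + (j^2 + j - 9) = 4*j - 11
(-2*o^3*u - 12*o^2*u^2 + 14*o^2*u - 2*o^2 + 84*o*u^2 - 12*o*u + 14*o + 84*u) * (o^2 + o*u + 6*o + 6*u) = -2*o^5*u - 14*o^4*u^2 + 2*o^4*u - 2*o^4 - 12*o^3*u^3 + 14*o^3*u^2 + 70*o^3*u + 2*o^3 + 12*o^2*u^3 + 576*o^2*u^2 + 14*o^2*u + 84*o^2 + 504*o*u^3 + 12*o*u^2 + 588*o*u + 504*u^2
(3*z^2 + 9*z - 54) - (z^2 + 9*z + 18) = 2*z^2 - 72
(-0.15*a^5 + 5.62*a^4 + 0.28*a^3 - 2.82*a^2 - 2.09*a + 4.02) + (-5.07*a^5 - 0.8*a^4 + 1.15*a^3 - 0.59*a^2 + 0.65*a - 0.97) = -5.22*a^5 + 4.82*a^4 + 1.43*a^3 - 3.41*a^2 - 1.44*a + 3.05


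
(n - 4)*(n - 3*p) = n^2 - 3*n*p - 4*n + 12*p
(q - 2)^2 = q^2 - 4*q + 4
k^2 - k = k*(k - 1)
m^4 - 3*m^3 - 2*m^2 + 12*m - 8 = (m - 2)^2*(m - 1)*(m + 2)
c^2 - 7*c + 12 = (c - 4)*(c - 3)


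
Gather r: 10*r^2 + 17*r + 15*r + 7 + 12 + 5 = 10*r^2 + 32*r + 24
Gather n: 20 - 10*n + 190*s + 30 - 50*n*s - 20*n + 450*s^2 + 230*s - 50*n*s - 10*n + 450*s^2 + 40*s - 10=n*(-100*s - 40) + 900*s^2 + 460*s + 40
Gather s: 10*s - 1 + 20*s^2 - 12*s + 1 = 20*s^2 - 2*s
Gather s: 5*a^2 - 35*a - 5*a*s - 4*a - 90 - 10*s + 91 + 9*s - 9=5*a^2 - 39*a + s*(-5*a - 1) - 8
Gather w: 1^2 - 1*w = 1 - w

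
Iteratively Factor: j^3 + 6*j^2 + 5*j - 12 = (j + 3)*(j^2 + 3*j - 4) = (j + 3)*(j + 4)*(j - 1)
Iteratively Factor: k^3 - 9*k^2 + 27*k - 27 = (k - 3)*(k^2 - 6*k + 9) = (k - 3)^2*(k - 3)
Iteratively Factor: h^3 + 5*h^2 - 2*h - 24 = (h - 2)*(h^2 + 7*h + 12) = (h - 2)*(h + 3)*(h + 4)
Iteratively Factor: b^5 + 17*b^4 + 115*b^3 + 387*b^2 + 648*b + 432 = (b + 3)*(b^4 + 14*b^3 + 73*b^2 + 168*b + 144) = (b + 3)*(b + 4)*(b^3 + 10*b^2 + 33*b + 36) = (b + 3)*(b + 4)^2*(b^2 + 6*b + 9) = (b + 3)^2*(b + 4)^2*(b + 3)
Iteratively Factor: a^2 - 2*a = (a)*(a - 2)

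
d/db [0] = 0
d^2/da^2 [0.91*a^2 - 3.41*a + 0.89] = 1.82000000000000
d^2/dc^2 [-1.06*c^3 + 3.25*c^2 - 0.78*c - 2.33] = 6.5 - 6.36*c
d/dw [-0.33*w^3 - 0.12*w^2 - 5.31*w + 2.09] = -0.99*w^2 - 0.24*w - 5.31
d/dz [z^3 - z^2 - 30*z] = 3*z^2 - 2*z - 30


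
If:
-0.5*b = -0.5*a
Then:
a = b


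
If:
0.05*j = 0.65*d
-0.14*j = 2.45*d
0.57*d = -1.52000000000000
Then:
No Solution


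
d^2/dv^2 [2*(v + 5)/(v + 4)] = 4/(v + 4)^3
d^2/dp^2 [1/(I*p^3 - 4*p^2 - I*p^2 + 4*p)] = 2*(p*(-3*I*p + 4 + I)*(I*p^2 - 4*p - I*p + 4) + (3*I*p^2 - 8*p - 2*I*p + 4)^2)/(p^3*(I*p^2 - 4*p - I*p + 4)^3)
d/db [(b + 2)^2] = 2*b + 4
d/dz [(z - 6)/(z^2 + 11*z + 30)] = (z^2 + 11*z - (z - 6)*(2*z + 11) + 30)/(z^2 + 11*z + 30)^2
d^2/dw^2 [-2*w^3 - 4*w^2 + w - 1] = -12*w - 8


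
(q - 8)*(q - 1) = q^2 - 9*q + 8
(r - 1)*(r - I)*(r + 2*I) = r^3 - r^2 + I*r^2 + 2*r - I*r - 2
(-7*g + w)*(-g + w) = 7*g^2 - 8*g*w + w^2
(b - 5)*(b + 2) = b^2 - 3*b - 10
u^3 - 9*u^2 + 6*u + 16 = (u - 8)*(u - 2)*(u + 1)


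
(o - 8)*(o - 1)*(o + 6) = o^3 - 3*o^2 - 46*o + 48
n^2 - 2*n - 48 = (n - 8)*(n + 6)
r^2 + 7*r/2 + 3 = (r + 3/2)*(r + 2)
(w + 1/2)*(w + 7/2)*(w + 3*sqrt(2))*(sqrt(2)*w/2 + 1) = sqrt(2)*w^4/2 + 2*sqrt(2)*w^3 + 4*w^3 + 31*sqrt(2)*w^2/8 + 16*w^2 + 7*w + 12*sqrt(2)*w + 21*sqrt(2)/4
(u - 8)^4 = u^4 - 32*u^3 + 384*u^2 - 2048*u + 4096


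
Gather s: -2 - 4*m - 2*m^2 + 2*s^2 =-2*m^2 - 4*m + 2*s^2 - 2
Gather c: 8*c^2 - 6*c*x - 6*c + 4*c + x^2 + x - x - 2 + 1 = 8*c^2 + c*(-6*x - 2) + x^2 - 1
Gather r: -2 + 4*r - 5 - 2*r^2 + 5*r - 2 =-2*r^2 + 9*r - 9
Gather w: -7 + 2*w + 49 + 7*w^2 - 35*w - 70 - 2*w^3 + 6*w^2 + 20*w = -2*w^3 + 13*w^2 - 13*w - 28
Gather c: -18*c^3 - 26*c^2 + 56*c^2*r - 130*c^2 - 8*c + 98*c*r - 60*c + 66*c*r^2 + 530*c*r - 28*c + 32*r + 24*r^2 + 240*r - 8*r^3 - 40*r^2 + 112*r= -18*c^3 + c^2*(56*r - 156) + c*(66*r^2 + 628*r - 96) - 8*r^3 - 16*r^2 + 384*r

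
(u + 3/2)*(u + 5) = u^2 + 13*u/2 + 15/2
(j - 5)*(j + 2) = j^2 - 3*j - 10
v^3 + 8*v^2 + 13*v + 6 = (v + 1)^2*(v + 6)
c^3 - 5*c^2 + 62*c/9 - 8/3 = (c - 3)*(c - 4/3)*(c - 2/3)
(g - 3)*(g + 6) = g^2 + 3*g - 18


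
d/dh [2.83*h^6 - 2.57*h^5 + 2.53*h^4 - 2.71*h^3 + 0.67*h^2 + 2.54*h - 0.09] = 16.98*h^5 - 12.85*h^4 + 10.12*h^3 - 8.13*h^2 + 1.34*h + 2.54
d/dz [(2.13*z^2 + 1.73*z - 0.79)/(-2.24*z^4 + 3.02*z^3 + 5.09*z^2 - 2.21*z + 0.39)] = (9.5424*z^5 + 5.193*z^4 - 17.5276*z^3 - 6.3556*z^2 + 9.7036*z - 1.0712)/(5.0176*z^8 - 13.5296*z^7 - 13.6828*z^6 + 40.6444*z^5 + 10.8125*z^4 - 20.1422*z^3 + 8.8543*z^2 - 1.7238*z + 0.1521)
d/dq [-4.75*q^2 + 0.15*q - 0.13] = 0.15 - 9.5*q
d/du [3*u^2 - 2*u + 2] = 6*u - 2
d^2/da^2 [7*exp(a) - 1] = 7*exp(a)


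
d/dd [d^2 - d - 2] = 2*d - 1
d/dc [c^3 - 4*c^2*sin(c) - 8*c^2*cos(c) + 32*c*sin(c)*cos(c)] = 8*c^2*sin(c) - 4*c^2*cos(c) + 3*c^2 - 8*c*sin(c) - 16*c*cos(c) + 32*c*cos(2*c) + 16*sin(2*c)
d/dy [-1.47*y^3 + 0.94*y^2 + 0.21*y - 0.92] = -4.41*y^2 + 1.88*y + 0.21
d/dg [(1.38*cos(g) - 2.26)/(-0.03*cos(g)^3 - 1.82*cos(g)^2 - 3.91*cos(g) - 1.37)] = (-0.0828*cos(g)^3 - 2.3082*cos(g)^2 + 8.2264*cos(g) + 10.7272)*sin(g)/(0.0009*cos(g)^6 + 0.1092*cos(g)^5 + 3.547*cos(g)^4 + 14.3146*cos(g)^3 + 20.2749*cos(g)^2 + 10.7134*cos(g) + 1.8769)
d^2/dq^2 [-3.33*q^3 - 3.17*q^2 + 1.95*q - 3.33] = -19.98*q - 6.34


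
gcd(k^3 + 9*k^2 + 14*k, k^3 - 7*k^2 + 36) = k + 2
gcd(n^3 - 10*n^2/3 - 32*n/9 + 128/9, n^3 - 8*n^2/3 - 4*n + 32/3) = n^2 - 2*n/3 - 16/3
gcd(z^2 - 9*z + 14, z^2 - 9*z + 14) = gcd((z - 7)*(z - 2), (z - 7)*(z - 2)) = z^2 - 9*z + 14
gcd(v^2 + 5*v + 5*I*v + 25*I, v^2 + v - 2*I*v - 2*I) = 1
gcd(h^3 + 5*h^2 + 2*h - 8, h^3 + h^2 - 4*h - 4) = h + 2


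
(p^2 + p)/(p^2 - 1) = p/(p - 1)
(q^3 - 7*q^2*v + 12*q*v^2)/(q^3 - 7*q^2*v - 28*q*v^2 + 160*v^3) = q*(q - 3*v)/(q^2 - 3*q*v - 40*v^2)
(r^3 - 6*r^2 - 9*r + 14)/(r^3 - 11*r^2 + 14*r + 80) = (r^2 - 8*r + 7)/(r^2 - 13*r + 40)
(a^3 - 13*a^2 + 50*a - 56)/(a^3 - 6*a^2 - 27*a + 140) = (a - 2)/(a + 5)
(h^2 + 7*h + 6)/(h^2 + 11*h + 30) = (h + 1)/(h + 5)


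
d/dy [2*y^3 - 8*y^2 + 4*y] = 6*y^2 - 16*y + 4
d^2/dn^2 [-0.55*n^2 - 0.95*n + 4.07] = -1.10000000000000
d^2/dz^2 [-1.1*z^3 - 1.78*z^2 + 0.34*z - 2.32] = -6.6*z - 3.56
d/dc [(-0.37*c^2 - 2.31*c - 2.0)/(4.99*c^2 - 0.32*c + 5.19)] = (11.6453*c^2 + 16.1194*c - 12.6289)/(24.9001*c^4 - 3.1936*c^3 + 51.8986*c^2 - 3.3216*c + 26.9361)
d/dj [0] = 0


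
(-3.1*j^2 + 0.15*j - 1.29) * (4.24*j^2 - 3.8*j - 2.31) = -13.144*j^4 + 12.416*j^3 + 1.1214*j^2 + 4.5555*j + 2.9799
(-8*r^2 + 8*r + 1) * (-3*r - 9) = 24*r^3 + 48*r^2 - 75*r - 9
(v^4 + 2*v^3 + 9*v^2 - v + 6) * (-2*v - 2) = -2*v^5 - 6*v^4 - 22*v^3 - 16*v^2 - 10*v - 12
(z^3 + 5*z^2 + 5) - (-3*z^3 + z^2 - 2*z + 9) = 4*z^3 + 4*z^2 + 2*z - 4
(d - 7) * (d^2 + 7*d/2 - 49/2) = d^3 - 7*d^2/2 - 49*d + 343/2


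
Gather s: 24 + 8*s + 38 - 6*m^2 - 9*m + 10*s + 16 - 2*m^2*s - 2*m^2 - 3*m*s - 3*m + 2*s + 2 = -8*m^2 - 12*m + s*(-2*m^2 - 3*m + 20) + 80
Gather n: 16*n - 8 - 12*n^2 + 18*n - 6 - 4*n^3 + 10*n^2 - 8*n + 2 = -4*n^3 - 2*n^2 + 26*n - 12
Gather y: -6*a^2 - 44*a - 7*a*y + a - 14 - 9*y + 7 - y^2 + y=-6*a^2 - 43*a - y^2 + y*(-7*a - 8) - 7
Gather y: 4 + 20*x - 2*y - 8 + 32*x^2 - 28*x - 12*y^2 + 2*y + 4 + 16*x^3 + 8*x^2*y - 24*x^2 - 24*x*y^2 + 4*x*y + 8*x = 16*x^3 + 8*x^2 + y^2*(-24*x - 12) + y*(8*x^2 + 4*x)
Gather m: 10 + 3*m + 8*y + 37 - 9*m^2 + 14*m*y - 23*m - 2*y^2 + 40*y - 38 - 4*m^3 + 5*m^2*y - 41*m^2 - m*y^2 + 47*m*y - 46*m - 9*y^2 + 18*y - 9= -4*m^3 + m^2*(5*y - 50) + m*(-y^2 + 61*y - 66) - 11*y^2 + 66*y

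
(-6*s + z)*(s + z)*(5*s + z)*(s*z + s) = -30*s^4*z - 30*s^4 - 31*s^3*z^2 - 31*s^3*z + s*z^4 + s*z^3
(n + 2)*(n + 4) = n^2 + 6*n + 8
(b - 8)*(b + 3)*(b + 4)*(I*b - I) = I*b^4 - 2*I*b^3 - 43*I*b^2 - 52*I*b + 96*I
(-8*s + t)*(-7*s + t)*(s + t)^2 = 56*s^4 + 97*s^3*t + 27*s^2*t^2 - 13*s*t^3 + t^4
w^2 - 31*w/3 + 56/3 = (w - 8)*(w - 7/3)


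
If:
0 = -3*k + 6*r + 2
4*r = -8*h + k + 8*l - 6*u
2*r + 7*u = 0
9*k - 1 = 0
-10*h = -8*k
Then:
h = 4/45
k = 1/9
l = -11/2520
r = -5/18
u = 5/63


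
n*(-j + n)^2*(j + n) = j^3*n - j^2*n^2 - j*n^3 + n^4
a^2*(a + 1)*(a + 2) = a^4 + 3*a^3 + 2*a^2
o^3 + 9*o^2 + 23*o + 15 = (o + 1)*(o + 3)*(o + 5)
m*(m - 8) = m^2 - 8*m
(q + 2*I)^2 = q^2 + 4*I*q - 4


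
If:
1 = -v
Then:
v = -1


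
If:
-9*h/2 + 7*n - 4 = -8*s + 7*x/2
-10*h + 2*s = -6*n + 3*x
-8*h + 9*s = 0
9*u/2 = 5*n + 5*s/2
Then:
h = 216/659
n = x/2 + 296/659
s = 192/659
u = 5*x/9 + 3920/5931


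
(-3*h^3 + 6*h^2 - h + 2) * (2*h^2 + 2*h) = -6*h^5 + 6*h^4 + 10*h^3 + 2*h^2 + 4*h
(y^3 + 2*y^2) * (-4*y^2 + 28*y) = -4*y^5 + 20*y^4 + 56*y^3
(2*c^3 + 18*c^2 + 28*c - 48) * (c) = 2*c^4 + 18*c^3 + 28*c^2 - 48*c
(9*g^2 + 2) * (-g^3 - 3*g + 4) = -9*g^5 - 29*g^3 + 36*g^2 - 6*g + 8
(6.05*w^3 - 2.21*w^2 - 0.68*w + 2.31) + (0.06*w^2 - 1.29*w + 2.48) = 6.05*w^3 - 2.15*w^2 - 1.97*w + 4.79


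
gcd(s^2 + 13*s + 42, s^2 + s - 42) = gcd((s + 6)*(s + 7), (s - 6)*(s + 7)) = s + 7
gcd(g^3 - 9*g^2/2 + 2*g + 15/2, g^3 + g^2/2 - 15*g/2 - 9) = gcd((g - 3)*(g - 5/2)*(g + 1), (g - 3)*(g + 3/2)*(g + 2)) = g - 3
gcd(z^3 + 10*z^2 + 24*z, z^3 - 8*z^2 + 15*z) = z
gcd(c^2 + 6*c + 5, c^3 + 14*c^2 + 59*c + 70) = c + 5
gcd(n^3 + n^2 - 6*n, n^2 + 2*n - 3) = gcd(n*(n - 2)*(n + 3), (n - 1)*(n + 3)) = n + 3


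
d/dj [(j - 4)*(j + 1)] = 2*j - 3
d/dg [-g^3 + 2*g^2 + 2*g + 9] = -3*g^2 + 4*g + 2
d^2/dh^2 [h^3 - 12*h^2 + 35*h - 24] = 6*h - 24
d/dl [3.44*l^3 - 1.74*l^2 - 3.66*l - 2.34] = 10.32*l^2 - 3.48*l - 3.66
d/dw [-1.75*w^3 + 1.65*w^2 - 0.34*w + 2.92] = -5.25*w^2 + 3.3*w - 0.34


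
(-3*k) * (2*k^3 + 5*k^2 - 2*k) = -6*k^4 - 15*k^3 + 6*k^2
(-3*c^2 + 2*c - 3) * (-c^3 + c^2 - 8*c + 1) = 3*c^5 - 5*c^4 + 29*c^3 - 22*c^2 + 26*c - 3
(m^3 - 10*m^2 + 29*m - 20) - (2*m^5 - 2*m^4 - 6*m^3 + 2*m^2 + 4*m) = -2*m^5 + 2*m^4 + 7*m^3 - 12*m^2 + 25*m - 20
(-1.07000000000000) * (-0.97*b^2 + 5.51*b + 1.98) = 1.0379*b^2 - 5.8957*b - 2.1186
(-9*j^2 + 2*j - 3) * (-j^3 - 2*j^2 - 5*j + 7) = 9*j^5 + 16*j^4 + 44*j^3 - 67*j^2 + 29*j - 21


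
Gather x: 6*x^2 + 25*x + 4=6*x^2 + 25*x + 4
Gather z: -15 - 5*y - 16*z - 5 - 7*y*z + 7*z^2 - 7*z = -5*y + 7*z^2 + z*(-7*y - 23) - 20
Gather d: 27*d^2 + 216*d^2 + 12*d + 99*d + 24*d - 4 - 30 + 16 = 243*d^2 + 135*d - 18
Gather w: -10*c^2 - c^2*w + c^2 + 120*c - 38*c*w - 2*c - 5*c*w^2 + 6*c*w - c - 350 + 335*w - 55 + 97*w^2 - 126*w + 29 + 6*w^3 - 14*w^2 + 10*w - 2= -9*c^2 + 117*c + 6*w^3 + w^2*(83 - 5*c) + w*(-c^2 - 32*c + 219) - 378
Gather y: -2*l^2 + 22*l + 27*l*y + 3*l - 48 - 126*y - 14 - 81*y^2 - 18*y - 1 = -2*l^2 + 25*l - 81*y^2 + y*(27*l - 144) - 63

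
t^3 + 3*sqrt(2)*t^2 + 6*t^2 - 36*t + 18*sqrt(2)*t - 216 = (t + 6)*(t - 3*sqrt(2))*(t + 6*sqrt(2))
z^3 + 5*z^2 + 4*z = z*(z + 1)*(z + 4)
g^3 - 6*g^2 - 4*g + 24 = (g - 6)*(g - 2)*(g + 2)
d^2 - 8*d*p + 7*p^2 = (d - 7*p)*(d - p)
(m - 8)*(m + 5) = m^2 - 3*m - 40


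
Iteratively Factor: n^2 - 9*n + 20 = (n - 5)*(n - 4)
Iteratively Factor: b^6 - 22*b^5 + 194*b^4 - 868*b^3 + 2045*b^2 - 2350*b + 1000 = (b - 2)*(b^5 - 20*b^4 + 154*b^3 - 560*b^2 + 925*b - 500) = (b - 5)*(b - 2)*(b^4 - 15*b^3 + 79*b^2 - 165*b + 100) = (b - 5)^2*(b - 2)*(b^3 - 10*b^2 + 29*b - 20) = (b - 5)^2*(b - 4)*(b - 2)*(b^2 - 6*b + 5) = (b - 5)^2*(b - 4)*(b - 2)*(b - 1)*(b - 5)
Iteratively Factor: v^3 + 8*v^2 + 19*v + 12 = (v + 1)*(v^2 + 7*v + 12) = (v + 1)*(v + 3)*(v + 4)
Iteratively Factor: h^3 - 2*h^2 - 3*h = (h - 3)*(h^2 + h) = (h - 3)*(h + 1)*(h)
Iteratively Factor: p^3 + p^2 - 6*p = (p + 3)*(p^2 - 2*p) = (p - 2)*(p + 3)*(p)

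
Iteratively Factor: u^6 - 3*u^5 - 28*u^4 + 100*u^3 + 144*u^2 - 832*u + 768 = (u - 4)*(u^5 + u^4 - 24*u^3 + 4*u^2 + 160*u - 192) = (u - 4)*(u + 4)*(u^4 - 3*u^3 - 12*u^2 + 52*u - 48) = (u - 4)*(u - 3)*(u + 4)*(u^3 - 12*u + 16) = (u - 4)*(u - 3)*(u - 2)*(u + 4)*(u^2 + 2*u - 8) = (u - 4)*(u - 3)*(u - 2)^2*(u + 4)*(u + 4)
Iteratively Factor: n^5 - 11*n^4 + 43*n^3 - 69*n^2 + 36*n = (n)*(n^4 - 11*n^3 + 43*n^2 - 69*n + 36) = n*(n - 3)*(n^3 - 8*n^2 + 19*n - 12) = n*(n - 3)^2*(n^2 - 5*n + 4) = n*(n - 4)*(n - 3)^2*(n - 1)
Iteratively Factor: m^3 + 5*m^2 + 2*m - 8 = (m + 2)*(m^2 + 3*m - 4) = (m + 2)*(m + 4)*(m - 1)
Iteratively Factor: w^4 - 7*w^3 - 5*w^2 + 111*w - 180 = (w - 3)*(w^3 - 4*w^2 - 17*w + 60) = (w - 5)*(w - 3)*(w^2 + w - 12) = (w - 5)*(w - 3)^2*(w + 4)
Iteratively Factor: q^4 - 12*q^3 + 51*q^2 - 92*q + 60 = (q - 3)*(q^3 - 9*q^2 + 24*q - 20) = (q - 3)*(q - 2)*(q^2 - 7*q + 10) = (q - 5)*(q - 3)*(q - 2)*(q - 2)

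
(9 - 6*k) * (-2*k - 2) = 12*k^2 - 6*k - 18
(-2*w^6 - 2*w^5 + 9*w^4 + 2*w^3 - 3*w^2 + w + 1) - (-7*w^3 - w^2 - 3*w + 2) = -2*w^6 - 2*w^5 + 9*w^4 + 9*w^3 - 2*w^2 + 4*w - 1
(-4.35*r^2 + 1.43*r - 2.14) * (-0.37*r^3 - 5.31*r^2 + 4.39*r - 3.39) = 1.6095*r^5 + 22.5694*r^4 - 25.898*r^3 + 32.3876*r^2 - 14.2423*r + 7.2546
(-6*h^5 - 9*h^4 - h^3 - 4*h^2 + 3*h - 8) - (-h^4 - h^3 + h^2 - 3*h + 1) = -6*h^5 - 8*h^4 - 5*h^2 + 6*h - 9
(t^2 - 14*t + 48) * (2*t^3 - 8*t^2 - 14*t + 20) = 2*t^5 - 36*t^4 + 194*t^3 - 168*t^2 - 952*t + 960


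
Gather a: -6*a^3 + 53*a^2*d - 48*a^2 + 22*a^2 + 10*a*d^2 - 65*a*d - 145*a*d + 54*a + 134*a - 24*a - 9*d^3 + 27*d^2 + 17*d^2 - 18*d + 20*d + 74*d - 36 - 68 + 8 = -6*a^3 + a^2*(53*d - 26) + a*(10*d^2 - 210*d + 164) - 9*d^3 + 44*d^2 + 76*d - 96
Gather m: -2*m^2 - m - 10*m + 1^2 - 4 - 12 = -2*m^2 - 11*m - 15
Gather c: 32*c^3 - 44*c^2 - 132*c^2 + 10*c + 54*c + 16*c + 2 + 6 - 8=32*c^3 - 176*c^2 + 80*c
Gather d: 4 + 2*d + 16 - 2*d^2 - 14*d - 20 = -2*d^2 - 12*d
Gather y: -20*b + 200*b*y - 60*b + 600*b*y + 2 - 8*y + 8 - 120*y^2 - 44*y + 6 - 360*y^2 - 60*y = -80*b - 480*y^2 + y*(800*b - 112) + 16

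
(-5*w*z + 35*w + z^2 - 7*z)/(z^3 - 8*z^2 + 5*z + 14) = (-5*w + z)/(z^2 - z - 2)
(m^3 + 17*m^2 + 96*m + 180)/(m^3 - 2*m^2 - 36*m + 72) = (m^2 + 11*m + 30)/(m^2 - 8*m + 12)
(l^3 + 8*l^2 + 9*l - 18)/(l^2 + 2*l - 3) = l + 6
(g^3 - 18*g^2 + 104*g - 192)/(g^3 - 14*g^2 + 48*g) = (g - 4)/g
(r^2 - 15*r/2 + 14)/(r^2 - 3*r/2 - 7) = (r - 4)/(r + 2)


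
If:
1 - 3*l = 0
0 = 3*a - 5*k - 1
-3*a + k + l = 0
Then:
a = 1/18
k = -1/6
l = 1/3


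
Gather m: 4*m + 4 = 4*m + 4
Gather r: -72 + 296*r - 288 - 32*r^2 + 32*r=-32*r^2 + 328*r - 360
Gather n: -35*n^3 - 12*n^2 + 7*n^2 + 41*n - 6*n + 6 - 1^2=-35*n^3 - 5*n^2 + 35*n + 5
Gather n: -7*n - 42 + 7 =-7*n - 35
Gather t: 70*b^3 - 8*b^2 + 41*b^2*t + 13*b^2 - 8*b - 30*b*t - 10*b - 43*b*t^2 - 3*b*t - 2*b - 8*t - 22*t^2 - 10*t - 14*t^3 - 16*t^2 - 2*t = 70*b^3 + 5*b^2 - 20*b - 14*t^3 + t^2*(-43*b - 38) + t*(41*b^2 - 33*b - 20)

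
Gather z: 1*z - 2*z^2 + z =-2*z^2 + 2*z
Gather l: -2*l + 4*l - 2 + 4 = 2*l + 2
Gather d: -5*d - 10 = -5*d - 10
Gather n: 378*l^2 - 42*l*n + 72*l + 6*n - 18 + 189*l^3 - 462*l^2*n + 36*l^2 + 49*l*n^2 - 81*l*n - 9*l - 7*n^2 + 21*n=189*l^3 + 414*l^2 + 63*l + n^2*(49*l - 7) + n*(-462*l^2 - 123*l + 27) - 18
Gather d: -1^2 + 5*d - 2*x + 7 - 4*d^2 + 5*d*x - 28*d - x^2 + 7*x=-4*d^2 + d*(5*x - 23) - x^2 + 5*x + 6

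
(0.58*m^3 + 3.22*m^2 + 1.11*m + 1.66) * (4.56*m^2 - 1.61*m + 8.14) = 2.6448*m^5 + 13.7494*m^4 + 4.5986*m^3 + 31.9933*m^2 + 6.3628*m + 13.5124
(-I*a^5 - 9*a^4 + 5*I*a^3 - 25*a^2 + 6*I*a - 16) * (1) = -I*a^5 - 9*a^4 + 5*I*a^3 - 25*a^2 + 6*I*a - 16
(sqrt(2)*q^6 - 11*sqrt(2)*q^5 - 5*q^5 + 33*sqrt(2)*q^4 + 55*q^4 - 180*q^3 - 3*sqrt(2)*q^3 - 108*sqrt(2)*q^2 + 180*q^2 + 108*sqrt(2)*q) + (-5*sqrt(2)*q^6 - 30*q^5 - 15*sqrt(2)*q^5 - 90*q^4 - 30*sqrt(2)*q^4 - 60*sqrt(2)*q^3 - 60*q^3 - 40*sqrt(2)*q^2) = -4*sqrt(2)*q^6 - 26*sqrt(2)*q^5 - 35*q^5 - 35*q^4 + 3*sqrt(2)*q^4 - 240*q^3 - 63*sqrt(2)*q^3 - 148*sqrt(2)*q^2 + 180*q^2 + 108*sqrt(2)*q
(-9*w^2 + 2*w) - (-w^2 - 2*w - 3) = -8*w^2 + 4*w + 3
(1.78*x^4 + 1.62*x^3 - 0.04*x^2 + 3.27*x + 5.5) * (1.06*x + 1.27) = 1.8868*x^5 + 3.9778*x^4 + 2.015*x^3 + 3.4154*x^2 + 9.9829*x + 6.985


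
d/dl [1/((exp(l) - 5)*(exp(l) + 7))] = -2*(exp(l) + 1)*exp(l)/(exp(4*l) + 4*exp(3*l) - 66*exp(2*l) - 140*exp(l) + 1225)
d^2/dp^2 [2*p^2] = 4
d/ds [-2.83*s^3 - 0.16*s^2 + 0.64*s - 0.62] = -8.49*s^2 - 0.32*s + 0.64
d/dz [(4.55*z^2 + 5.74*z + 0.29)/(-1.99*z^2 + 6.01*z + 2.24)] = (38.7681*z^2 + 21.5382*z + 11.1147)/(3.9601*z^4 - 23.9198*z^3 + 27.2049*z^2 + 26.9248*z + 5.0176)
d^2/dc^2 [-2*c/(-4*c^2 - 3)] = 16*c*(4*c^2 - 9)/(4*c^2 + 3)^3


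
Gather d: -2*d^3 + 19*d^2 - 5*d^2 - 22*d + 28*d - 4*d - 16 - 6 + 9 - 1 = -2*d^3 + 14*d^2 + 2*d - 14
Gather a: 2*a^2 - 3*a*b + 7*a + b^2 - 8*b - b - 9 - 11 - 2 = 2*a^2 + a*(7 - 3*b) + b^2 - 9*b - 22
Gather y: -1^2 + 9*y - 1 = 9*y - 2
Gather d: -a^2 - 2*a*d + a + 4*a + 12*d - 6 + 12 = -a^2 + 5*a + d*(12 - 2*a) + 6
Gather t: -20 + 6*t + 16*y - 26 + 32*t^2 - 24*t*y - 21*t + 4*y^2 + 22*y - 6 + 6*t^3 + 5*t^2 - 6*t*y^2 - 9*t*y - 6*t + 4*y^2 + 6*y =6*t^3 + 37*t^2 + t*(-6*y^2 - 33*y - 21) + 8*y^2 + 44*y - 52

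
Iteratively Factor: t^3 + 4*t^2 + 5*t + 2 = (t + 1)*(t^2 + 3*t + 2) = (t + 1)^2*(t + 2)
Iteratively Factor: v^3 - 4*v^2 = (v)*(v^2 - 4*v) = v*(v - 4)*(v)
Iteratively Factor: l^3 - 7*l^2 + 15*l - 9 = (l - 3)*(l^2 - 4*l + 3) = (l - 3)*(l - 1)*(l - 3)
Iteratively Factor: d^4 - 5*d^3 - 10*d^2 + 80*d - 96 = (d - 2)*(d^3 - 3*d^2 - 16*d + 48) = (d - 3)*(d - 2)*(d^2 - 16) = (d - 4)*(d - 3)*(d - 2)*(d + 4)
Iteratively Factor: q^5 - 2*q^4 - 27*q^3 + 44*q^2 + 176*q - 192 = (q - 1)*(q^4 - q^3 - 28*q^2 + 16*q + 192) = (q - 1)*(q + 4)*(q^3 - 5*q^2 - 8*q + 48) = (q - 4)*(q - 1)*(q + 4)*(q^2 - q - 12) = (q - 4)^2*(q - 1)*(q + 4)*(q + 3)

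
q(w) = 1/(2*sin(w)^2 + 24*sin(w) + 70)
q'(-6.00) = 0.00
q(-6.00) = 0.01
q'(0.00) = 0.00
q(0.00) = 0.01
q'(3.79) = 0.01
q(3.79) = 0.02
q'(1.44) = -0.00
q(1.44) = 0.01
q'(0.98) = -0.00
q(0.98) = 0.01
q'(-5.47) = -0.00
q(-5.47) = 0.01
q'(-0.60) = -0.01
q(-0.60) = 0.02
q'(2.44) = 0.00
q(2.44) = 0.01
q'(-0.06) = -0.01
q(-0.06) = 0.01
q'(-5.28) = -0.00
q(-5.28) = 0.01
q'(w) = (-4*sin(w)*cos(w) - 24*cos(w))/(2*sin(w)^2 + 24*sin(w) + 70)^2 = -(sin(w) + 6)*cos(w)/(sin(w)^2 + 12*sin(w) + 35)^2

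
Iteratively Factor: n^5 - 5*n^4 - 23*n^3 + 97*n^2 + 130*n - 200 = (n - 1)*(n^4 - 4*n^3 - 27*n^2 + 70*n + 200) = (n - 1)*(n + 4)*(n^3 - 8*n^2 + 5*n + 50) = (n - 5)*(n - 1)*(n + 4)*(n^2 - 3*n - 10) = (n - 5)^2*(n - 1)*(n + 4)*(n + 2)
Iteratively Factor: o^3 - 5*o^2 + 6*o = (o)*(o^2 - 5*o + 6) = o*(o - 2)*(o - 3)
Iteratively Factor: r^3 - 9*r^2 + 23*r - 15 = (r - 1)*(r^2 - 8*r + 15) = (r - 5)*(r - 1)*(r - 3)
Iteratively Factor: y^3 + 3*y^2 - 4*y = (y + 4)*(y^2 - y) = (y - 1)*(y + 4)*(y)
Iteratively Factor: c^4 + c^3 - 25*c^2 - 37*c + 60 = (c + 3)*(c^3 - 2*c^2 - 19*c + 20) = (c - 1)*(c + 3)*(c^2 - c - 20) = (c - 5)*(c - 1)*(c + 3)*(c + 4)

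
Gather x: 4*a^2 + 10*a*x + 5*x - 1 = 4*a^2 + x*(10*a + 5) - 1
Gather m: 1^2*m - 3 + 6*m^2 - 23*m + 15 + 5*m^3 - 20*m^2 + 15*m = 5*m^3 - 14*m^2 - 7*m + 12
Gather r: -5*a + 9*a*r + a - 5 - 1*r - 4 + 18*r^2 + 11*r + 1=-4*a + 18*r^2 + r*(9*a + 10) - 8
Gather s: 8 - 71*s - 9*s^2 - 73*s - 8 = -9*s^2 - 144*s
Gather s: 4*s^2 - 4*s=4*s^2 - 4*s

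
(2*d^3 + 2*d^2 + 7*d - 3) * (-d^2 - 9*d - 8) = -2*d^5 - 20*d^4 - 41*d^3 - 76*d^2 - 29*d + 24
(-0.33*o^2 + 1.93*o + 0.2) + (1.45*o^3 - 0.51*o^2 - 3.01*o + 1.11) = 1.45*o^3 - 0.84*o^2 - 1.08*o + 1.31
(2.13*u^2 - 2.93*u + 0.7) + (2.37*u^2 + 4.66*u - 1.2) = 4.5*u^2 + 1.73*u - 0.5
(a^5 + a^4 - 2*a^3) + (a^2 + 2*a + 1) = a^5 + a^4 - 2*a^3 + a^2 + 2*a + 1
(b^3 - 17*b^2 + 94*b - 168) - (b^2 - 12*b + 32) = b^3 - 18*b^2 + 106*b - 200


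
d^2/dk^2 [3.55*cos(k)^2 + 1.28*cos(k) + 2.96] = -1.28*cos(k) - 7.1*cos(2*k)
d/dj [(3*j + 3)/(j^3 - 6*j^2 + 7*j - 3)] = 3*(-2*j^3 + 3*j^2 + 12*j - 10)/(j^6 - 12*j^5 + 50*j^4 - 90*j^3 + 85*j^2 - 42*j + 9)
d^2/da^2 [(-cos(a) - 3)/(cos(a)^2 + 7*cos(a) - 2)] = 2*(9*(1 - cos(2*a))^2*cos(a) + 5*(1 - cos(2*a))^2 - 151*cos(a) + 354*cos(2*a) + 81*cos(3*a) - 2*cos(5*a) - 1002)/(14*cos(a) + cos(2*a) - 3)^3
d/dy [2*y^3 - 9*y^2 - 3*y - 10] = 6*y^2 - 18*y - 3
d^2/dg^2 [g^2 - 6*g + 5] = 2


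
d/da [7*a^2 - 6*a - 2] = 14*a - 6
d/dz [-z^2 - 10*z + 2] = -2*z - 10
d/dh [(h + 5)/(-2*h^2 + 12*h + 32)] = (-h^2/2 + 3*h + (h - 3)*(h + 5) + 8)/(-h^2 + 6*h + 16)^2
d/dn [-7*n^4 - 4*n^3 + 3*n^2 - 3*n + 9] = -28*n^3 - 12*n^2 + 6*n - 3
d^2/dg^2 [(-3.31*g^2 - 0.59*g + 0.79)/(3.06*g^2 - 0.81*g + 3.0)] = (-2.8421709430404e-14*g^4 - 27.45738*g^3 + 226.698264*g^2 + 20.748636*g - 75.915162)/(28.652616*g^6 - 22.753548*g^5 + 90.295398*g^4 - 45.146241*g^3 + 88.5249*g^2 - 21.87*g + 27.0)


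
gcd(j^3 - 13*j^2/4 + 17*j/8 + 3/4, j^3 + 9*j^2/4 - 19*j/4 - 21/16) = j^2 - 5*j/4 - 3/8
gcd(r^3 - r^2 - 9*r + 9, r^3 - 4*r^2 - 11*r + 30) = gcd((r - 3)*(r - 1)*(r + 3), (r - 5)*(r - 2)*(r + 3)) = r + 3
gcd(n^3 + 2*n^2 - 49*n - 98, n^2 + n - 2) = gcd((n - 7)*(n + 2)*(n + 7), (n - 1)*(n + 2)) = n + 2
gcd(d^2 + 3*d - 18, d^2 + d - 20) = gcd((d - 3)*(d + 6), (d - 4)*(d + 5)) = 1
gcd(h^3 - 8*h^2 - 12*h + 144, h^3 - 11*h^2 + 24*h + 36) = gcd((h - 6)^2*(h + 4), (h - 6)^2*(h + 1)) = h^2 - 12*h + 36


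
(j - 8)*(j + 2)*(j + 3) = j^3 - 3*j^2 - 34*j - 48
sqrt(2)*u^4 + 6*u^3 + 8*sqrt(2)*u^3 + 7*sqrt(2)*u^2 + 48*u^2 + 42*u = u*(u + 7)*(u + 3*sqrt(2))*(sqrt(2)*u + sqrt(2))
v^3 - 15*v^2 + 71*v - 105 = (v - 7)*(v - 5)*(v - 3)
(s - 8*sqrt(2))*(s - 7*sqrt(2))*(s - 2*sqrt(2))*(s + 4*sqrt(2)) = s^4 - 13*sqrt(2)*s^3 + 36*s^2 + 464*sqrt(2)*s - 1792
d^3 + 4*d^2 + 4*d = d*(d + 2)^2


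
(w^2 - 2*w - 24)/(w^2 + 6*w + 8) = (w - 6)/(w + 2)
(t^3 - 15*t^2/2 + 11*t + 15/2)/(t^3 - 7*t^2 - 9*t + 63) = (2*t^2 - 9*t - 5)/(2*(t^2 - 4*t - 21))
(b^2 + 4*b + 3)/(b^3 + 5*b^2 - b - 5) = (b + 3)/(b^2 + 4*b - 5)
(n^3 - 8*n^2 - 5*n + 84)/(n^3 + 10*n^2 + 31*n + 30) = (n^2 - 11*n + 28)/(n^2 + 7*n + 10)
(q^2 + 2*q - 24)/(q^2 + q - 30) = (q - 4)/(q - 5)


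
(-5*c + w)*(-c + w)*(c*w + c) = 5*c^3*w + 5*c^3 - 6*c^2*w^2 - 6*c^2*w + c*w^3 + c*w^2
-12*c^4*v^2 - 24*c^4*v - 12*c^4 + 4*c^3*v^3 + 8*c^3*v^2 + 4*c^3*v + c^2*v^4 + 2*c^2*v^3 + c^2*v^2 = (-2*c + v)*(6*c + v)*(c*v + c)^2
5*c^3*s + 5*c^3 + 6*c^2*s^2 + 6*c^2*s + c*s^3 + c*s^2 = (c + s)*(5*c + s)*(c*s + c)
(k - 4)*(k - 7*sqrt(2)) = k^2 - 7*sqrt(2)*k - 4*k + 28*sqrt(2)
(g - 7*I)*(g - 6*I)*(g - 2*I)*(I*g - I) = I*g^4 + 15*g^3 - I*g^3 - 15*g^2 - 68*I*g^2 - 84*g + 68*I*g + 84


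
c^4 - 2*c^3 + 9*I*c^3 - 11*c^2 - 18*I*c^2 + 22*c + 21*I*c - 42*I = (c - 2)*(c - I)*(c + 3*I)*(c + 7*I)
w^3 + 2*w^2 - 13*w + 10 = (w - 2)*(w - 1)*(w + 5)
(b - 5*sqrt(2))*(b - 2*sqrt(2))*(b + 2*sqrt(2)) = b^3 - 5*sqrt(2)*b^2 - 8*b + 40*sqrt(2)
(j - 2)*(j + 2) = j^2 - 4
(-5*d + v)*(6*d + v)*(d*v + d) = -30*d^3*v - 30*d^3 + d^2*v^2 + d^2*v + d*v^3 + d*v^2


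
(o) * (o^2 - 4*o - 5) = o^3 - 4*o^2 - 5*o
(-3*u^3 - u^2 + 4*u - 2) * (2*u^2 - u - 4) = -6*u^5 + u^4 + 21*u^3 - 4*u^2 - 14*u + 8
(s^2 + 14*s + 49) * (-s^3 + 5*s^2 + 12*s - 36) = -s^5 - 9*s^4 + 33*s^3 + 377*s^2 + 84*s - 1764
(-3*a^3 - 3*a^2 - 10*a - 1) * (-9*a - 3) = 27*a^4 + 36*a^3 + 99*a^2 + 39*a + 3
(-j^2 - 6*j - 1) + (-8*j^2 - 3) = -9*j^2 - 6*j - 4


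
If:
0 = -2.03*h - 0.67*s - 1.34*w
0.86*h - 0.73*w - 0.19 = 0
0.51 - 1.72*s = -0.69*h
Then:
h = 0.04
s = 0.31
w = -0.21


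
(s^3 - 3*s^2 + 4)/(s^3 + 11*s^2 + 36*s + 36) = (s^3 - 3*s^2 + 4)/(s^3 + 11*s^2 + 36*s + 36)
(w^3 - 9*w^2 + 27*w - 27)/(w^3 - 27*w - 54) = (-w^3 + 9*w^2 - 27*w + 27)/(-w^3 + 27*w + 54)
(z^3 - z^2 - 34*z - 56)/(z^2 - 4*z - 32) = (z^2 - 5*z - 14)/(z - 8)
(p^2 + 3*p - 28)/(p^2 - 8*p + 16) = (p + 7)/(p - 4)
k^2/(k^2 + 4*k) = k/(k + 4)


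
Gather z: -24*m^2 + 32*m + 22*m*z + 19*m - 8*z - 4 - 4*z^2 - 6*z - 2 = -24*m^2 + 51*m - 4*z^2 + z*(22*m - 14) - 6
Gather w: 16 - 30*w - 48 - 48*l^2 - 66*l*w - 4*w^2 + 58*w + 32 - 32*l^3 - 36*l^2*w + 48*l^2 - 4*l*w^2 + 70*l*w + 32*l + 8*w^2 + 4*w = -32*l^3 + 32*l + w^2*(4 - 4*l) + w*(-36*l^2 + 4*l + 32)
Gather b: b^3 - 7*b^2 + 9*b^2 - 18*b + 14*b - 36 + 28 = b^3 + 2*b^2 - 4*b - 8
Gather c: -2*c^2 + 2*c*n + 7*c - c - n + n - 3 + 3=-2*c^2 + c*(2*n + 6)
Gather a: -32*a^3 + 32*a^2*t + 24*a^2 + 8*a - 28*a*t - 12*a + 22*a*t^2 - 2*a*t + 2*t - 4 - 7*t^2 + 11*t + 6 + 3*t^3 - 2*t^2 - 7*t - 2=-32*a^3 + a^2*(32*t + 24) + a*(22*t^2 - 30*t - 4) + 3*t^3 - 9*t^2 + 6*t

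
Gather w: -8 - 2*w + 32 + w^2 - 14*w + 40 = w^2 - 16*w + 64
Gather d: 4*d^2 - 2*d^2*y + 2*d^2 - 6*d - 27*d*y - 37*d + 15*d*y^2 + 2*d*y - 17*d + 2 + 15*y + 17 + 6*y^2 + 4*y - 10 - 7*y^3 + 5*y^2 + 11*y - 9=d^2*(6 - 2*y) + d*(15*y^2 - 25*y - 60) - 7*y^3 + 11*y^2 + 30*y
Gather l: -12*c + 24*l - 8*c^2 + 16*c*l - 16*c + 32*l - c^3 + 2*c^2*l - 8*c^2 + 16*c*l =-c^3 - 16*c^2 - 28*c + l*(2*c^2 + 32*c + 56)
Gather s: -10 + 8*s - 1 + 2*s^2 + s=2*s^2 + 9*s - 11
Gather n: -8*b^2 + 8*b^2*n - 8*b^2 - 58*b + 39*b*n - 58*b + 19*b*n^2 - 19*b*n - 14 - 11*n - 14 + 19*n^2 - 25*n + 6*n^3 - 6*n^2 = -16*b^2 - 116*b + 6*n^3 + n^2*(19*b + 13) + n*(8*b^2 + 20*b - 36) - 28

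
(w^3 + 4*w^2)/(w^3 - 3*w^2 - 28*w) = w/(w - 7)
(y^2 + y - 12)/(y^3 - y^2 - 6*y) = (y + 4)/(y*(y + 2))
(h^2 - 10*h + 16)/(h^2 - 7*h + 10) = (h - 8)/(h - 5)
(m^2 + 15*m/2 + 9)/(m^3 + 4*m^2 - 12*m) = (m + 3/2)/(m*(m - 2))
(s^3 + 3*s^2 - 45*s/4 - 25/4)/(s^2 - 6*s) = (4*s^3 + 12*s^2 - 45*s - 25)/(4*s*(s - 6))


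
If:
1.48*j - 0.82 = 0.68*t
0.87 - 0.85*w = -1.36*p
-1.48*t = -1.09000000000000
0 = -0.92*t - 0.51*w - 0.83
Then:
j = 0.89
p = -2.49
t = 0.74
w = -2.96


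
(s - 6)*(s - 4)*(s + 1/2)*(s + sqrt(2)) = s^4 - 19*s^3/2 + sqrt(2)*s^3 - 19*sqrt(2)*s^2/2 + 19*s^2 + 12*s + 19*sqrt(2)*s + 12*sqrt(2)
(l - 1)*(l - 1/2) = l^2 - 3*l/2 + 1/2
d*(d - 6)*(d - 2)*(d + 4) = d^4 - 4*d^3 - 20*d^2 + 48*d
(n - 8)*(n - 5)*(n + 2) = n^3 - 11*n^2 + 14*n + 80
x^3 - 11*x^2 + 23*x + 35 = (x - 7)*(x - 5)*(x + 1)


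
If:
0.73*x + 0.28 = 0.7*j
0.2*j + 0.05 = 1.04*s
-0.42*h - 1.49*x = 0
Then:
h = -3.54761904761905*x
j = 1.04285714285714*x + 0.4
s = 0.200549450549451*x + 0.125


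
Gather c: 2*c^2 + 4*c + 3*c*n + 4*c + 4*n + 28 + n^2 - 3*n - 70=2*c^2 + c*(3*n + 8) + n^2 + n - 42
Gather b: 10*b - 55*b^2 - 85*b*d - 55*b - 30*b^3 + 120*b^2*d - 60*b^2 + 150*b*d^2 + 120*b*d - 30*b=-30*b^3 + b^2*(120*d - 115) + b*(150*d^2 + 35*d - 75)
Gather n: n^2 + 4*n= n^2 + 4*n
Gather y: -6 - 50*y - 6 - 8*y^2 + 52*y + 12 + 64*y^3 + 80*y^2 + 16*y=64*y^3 + 72*y^2 + 18*y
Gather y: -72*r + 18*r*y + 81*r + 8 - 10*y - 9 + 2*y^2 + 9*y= 9*r + 2*y^2 + y*(18*r - 1) - 1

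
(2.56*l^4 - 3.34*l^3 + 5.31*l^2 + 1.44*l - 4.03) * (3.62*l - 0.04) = 9.2672*l^5 - 12.1932*l^4 + 19.3558*l^3 + 5.0004*l^2 - 14.6462*l + 0.1612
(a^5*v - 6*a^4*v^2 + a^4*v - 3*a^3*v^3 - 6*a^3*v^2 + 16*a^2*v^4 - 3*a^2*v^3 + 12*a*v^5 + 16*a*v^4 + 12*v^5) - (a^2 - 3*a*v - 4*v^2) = a^5*v - 6*a^4*v^2 + a^4*v - 3*a^3*v^3 - 6*a^3*v^2 + 16*a^2*v^4 - 3*a^2*v^3 - a^2 + 12*a*v^5 + 16*a*v^4 + 3*a*v + 12*v^5 + 4*v^2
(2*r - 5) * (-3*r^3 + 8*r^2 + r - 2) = -6*r^4 + 31*r^3 - 38*r^2 - 9*r + 10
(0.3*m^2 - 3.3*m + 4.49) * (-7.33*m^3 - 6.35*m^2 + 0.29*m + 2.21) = -2.199*m^5 + 22.284*m^4 - 11.8697*m^3 - 28.8055*m^2 - 5.9909*m + 9.9229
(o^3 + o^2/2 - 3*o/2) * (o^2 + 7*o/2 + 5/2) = o^5 + 4*o^4 + 11*o^3/4 - 4*o^2 - 15*o/4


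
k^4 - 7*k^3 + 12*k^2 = k^2*(k - 4)*(k - 3)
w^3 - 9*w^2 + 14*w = w*(w - 7)*(w - 2)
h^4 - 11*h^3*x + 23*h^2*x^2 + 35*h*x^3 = h*(h - 7*x)*(h - 5*x)*(h + x)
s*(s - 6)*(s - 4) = s^3 - 10*s^2 + 24*s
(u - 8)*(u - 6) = u^2 - 14*u + 48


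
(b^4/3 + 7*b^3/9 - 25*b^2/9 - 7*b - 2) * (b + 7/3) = b^5/3 + 14*b^4/9 - 26*b^3/27 - 364*b^2/27 - 55*b/3 - 14/3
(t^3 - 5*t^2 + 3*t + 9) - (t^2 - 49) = t^3 - 6*t^2 + 3*t + 58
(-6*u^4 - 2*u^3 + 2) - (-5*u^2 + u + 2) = -6*u^4 - 2*u^3 + 5*u^2 - u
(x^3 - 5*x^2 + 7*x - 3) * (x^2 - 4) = x^5 - 5*x^4 + 3*x^3 + 17*x^2 - 28*x + 12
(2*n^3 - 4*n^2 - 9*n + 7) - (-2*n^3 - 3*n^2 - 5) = 4*n^3 - n^2 - 9*n + 12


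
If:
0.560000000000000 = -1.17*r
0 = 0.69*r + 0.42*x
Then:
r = -0.48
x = 0.79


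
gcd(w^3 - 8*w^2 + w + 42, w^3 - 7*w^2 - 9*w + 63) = w^2 - 10*w + 21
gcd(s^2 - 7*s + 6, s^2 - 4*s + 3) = s - 1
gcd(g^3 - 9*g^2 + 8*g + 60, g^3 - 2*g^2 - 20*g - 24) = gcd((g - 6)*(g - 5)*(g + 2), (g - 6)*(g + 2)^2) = g^2 - 4*g - 12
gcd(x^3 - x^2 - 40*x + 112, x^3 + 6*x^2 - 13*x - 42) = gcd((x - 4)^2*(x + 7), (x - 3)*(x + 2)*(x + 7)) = x + 7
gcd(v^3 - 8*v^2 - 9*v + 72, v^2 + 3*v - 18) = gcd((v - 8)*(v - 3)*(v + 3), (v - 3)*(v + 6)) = v - 3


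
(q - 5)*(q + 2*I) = q^2 - 5*q + 2*I*q - 10*I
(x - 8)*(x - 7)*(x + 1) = x^3 - 14*x^2 + 41*x + 56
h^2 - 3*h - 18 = (h - 6)*(h + 3)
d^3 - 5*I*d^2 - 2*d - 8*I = (d - 4*I)*(d - 2*I)*(d + I)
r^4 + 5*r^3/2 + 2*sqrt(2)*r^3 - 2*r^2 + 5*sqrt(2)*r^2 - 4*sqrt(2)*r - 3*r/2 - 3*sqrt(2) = (r - 1)*(r + 1/2)*(r + 3)*(r + 2*sqrt(2))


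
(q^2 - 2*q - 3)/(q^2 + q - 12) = (q + 1)/(q + 4)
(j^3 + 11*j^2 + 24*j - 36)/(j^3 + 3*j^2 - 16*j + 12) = (j + 6)/(j - 2)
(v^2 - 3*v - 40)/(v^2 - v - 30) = (v - 8)/(v - 6)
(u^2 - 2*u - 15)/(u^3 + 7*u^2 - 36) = (u - 5)/(u^2 + 4*u - 12)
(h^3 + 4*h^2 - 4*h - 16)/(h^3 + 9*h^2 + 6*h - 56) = (h + 2)/(h + 7)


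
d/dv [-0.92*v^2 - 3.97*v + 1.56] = -1.84*v - 3.97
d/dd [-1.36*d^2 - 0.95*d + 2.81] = -2.72*d - 0.95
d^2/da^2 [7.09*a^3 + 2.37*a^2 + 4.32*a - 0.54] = 42.54*a + 4.74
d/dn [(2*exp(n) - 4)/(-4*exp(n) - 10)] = -9*exp(n)/(2*exp(n) + 5)^2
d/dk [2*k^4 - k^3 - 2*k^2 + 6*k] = 8*k^3 - 3*k^2 - 4*k + 6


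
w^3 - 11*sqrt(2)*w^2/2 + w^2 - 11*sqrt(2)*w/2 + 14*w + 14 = (w + 1)*(w - 7*sqrt(2)/2)*(w - 2*sqrt(2))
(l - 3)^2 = l^2 - 6*l + 9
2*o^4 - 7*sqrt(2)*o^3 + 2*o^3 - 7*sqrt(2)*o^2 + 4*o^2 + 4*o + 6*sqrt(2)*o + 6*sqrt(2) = (o - 3*sqrt(2))*(o - sqrt(2))*(sqrt(2)*o + 1)*(sqrt(2)*o + sqrt(2))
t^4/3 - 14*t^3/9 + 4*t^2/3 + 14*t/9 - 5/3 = (t/3 + 1/3)*(t - 3)*(t - 5/3)*(t - 1)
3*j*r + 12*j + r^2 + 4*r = (3*j + r)*(r + 4)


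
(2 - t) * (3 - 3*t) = 3*t^2 - 9*t + 6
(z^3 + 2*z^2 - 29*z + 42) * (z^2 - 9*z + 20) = z^5 - 7*z^4 - 27*z^3 + 343*z^2 - 958*z + 840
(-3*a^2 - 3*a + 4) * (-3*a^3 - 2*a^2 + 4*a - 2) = 9*a^5 + 15*a^4 - 18*a^3 - 14*a^2 + 22*a - 8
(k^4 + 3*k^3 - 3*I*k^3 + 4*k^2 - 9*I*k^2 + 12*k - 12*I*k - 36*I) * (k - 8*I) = k^5 + 3*k^4 - 11*I*k^4 - 20*k^3 - 33*I*k^3 - 60*k^2 - 44*I*k^2 - 96*k - 132*I*k - 288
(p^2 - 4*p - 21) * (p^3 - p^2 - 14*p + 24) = p^5 - 5*p^4 - 31*p^3 + 101*p^2 + 198*p - 504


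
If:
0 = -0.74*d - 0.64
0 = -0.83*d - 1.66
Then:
No Solution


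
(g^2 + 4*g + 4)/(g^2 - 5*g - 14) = (g + 2)/(g - 7)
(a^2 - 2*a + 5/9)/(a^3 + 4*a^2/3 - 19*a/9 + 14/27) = 3*(3*a - 5)/(9*a^2 + 15*a - 14)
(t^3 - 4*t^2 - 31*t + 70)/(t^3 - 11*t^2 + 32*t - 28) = (t + 5)/(t - 2)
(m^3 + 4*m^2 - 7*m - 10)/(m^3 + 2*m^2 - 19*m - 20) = (m - 2)/(m - 4)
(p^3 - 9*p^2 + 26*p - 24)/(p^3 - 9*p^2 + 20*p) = (p^2 - 5*p + 6)/(p*(p - 5))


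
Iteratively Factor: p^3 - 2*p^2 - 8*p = (p + 2)*(p^2 - 4*p) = (p - 4)*(p + 2)*(p)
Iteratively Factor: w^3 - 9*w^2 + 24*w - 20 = (w - 2)*(w^2 - 7*w + 10) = (w - 5)*(w - 2)*(w - 2)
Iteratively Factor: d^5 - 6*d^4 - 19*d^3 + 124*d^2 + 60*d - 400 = (d - 5)*(d^4 - d^3 - 24*d^2 + 4*d + 80) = (d - 5)*(d + 2)*(d^3 - 3*d^2 - 18*d + 40) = (d - 5)*(d - 2)*(d + 2)*(d^2 - d - 20) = (d - 5)^2*(d - 2)*(d + 2)*(d + 4)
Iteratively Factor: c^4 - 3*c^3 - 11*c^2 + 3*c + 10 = (c - 5)*(c^3 + 2*c^2 - c - 2) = (c - 5)*(c - 1)*(c^2 + 3*c + 2) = (c - 5)*(c - 1)*(c + 1)*(c + 2)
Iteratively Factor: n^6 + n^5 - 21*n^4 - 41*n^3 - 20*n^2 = (n + 4)*(n^5 - 3*n^4 - 9*n^3 - 5*n^2) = (n + 1)*(n + 4)*(n^4 - 4*n^3 - 5*n^2) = (n + 1)^2*(n + 4)*(n^3 - 5*n^2) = n*(n + 1)^2*(n + 4)*(n^2 - 5*n) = n*(n - 5)*(n + 1)^2*(n + 4)*(n)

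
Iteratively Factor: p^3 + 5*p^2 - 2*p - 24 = (p + 4)*(p^2 + p - 6) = (p + 3)*(p + 4)*(p - 2)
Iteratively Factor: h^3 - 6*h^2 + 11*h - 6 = (h - 2)*(h^2 - 4*h + 3) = (h - 3)*(h - 2)*(h - 1)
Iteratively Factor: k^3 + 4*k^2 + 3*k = (k + 1)*(k^2 + 3*k) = (k + 1)*(k + 3)*(k)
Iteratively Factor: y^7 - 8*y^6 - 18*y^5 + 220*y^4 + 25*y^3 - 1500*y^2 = (y - 5)*(y^6 - 3*y^5 - 33*y^4 + 55*y^3 + 300*y^2) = y*(y - 5)*(y^5 - 3*y^4 - 33*y^3 + 55*y^2 + 300*y) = y*(y - 5)*(y + 4)*(y^4 - 7*y^3 - 5*y^2 + 75*y) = y*(y - 5)*(y + 3)*(y + 4)*(y^3 - 10*y^2 + 25*y) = y*(y - 5)^2*(y + 3)*(y + 4)*(y^2 - 5*y) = y^2*(y - 5)^2*(y + 3)*(y + 4)*(y - 5)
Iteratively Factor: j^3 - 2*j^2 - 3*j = (j + 1)*(j^2 - 3*j) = (j - 3)*(j + 1)*(j)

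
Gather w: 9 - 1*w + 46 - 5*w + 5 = 60 - 6*w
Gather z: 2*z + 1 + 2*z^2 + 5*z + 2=2*z^2 + 7*z + 3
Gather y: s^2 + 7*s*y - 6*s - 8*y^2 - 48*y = s^2 - 6*s - 8*y^2 + y*(7*s - 48)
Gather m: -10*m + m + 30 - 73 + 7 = -9*m - 36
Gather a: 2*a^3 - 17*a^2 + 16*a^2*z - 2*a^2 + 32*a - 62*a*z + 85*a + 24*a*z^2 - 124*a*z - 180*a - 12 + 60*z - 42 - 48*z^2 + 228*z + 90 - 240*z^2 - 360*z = 2*a^3 + a^2*(16*z - 19) + a*(24*z^2 - 186*z - 63) - 288*z^2 - 72*z + 36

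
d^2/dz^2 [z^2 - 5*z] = 2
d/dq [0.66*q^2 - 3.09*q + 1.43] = 1.32*q - 3.09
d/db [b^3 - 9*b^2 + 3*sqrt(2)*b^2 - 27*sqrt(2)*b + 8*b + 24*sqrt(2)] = 3*b^2 - 18*b + 6*sqrt(2)*b - 27*sqrt(2) + 8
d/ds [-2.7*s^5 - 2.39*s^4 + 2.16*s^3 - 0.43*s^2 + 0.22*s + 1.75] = -13.5*s^4 - 9.56*s^3 + 6.48*s^2 - 0.86*s + 0.22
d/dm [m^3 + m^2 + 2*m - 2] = 3*m^2 + 2*m + 2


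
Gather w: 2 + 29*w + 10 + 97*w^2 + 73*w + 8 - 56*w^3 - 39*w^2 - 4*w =-56*w^3 + 58*w^2 + 98*w + 20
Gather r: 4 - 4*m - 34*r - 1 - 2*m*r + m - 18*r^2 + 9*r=-3*m - 18*r^2 + r*(-2*m - 25) + 3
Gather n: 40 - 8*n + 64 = 104 - 8*n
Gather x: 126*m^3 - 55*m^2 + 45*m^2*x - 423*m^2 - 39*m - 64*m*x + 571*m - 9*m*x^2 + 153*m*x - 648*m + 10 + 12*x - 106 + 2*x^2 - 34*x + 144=126*m^3 - 478*m^2 - 116*m + x^2*(2 - 9*m) + x*(45*m^2 + 89*m - 22) + 48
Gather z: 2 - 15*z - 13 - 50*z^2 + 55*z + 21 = -50*z^2 + 40*z + 10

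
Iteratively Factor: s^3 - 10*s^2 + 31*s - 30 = (s - 2)*(s^2 - 8*s + 15) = (s - 3)*(s - 2)*(s - 5)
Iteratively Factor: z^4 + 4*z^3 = (z + 4)*(z^3) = z*(z + 4)*(z^2) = z^2*(z + 4)*(z)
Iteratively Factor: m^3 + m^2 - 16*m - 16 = (m + 4)*(m^2 - 3*m - 4) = (m + 1)*(m + 4)*(m - 4)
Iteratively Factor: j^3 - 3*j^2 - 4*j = (j + 1)*(j^2 - 4*j) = j*(j + 1)*(j - 4)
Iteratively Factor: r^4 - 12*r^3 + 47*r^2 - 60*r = (r)*(r^3 - 12*r^2 + 47*r - 60) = r*(r - 4)*(r^2 - 8*r + 15) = r*(r - 5)*(r - 4)*(r - 3)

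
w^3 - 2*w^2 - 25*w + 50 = (w - 5)*(w - 2)*(w + 5)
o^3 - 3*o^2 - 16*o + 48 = (o - 4)*(o - 3)*(o + 4)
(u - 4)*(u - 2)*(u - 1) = u^3 - 7*u^2 + 14*u - 8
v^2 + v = v*(v + 1)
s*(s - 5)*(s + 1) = s^3 - 4*s^2 - 5*s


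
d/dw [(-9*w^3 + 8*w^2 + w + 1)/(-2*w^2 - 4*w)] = (9*w^4 + 36*w^3 - 15*w^2 + 2*w + 2)/(2*w^2*(w^2 + 4*w + 4))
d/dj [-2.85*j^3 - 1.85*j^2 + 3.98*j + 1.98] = -8.55*j^2 - 3.7*j + 3.98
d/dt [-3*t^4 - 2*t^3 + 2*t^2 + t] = -12*t^3 - 6*t^2 + 4*t + 1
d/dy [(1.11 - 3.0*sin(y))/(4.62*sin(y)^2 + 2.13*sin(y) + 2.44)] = (13.86*sin(y)^2 - 10.2564*sin(y) - 9.6843)*cos(y)/(21.3444*sin(y)^4 + 19.6812*sin(y)^3 + 27.0825*sin(y)^2 + 10.3944*sin(y) + 5.9536)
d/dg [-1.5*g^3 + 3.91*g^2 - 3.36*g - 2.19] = -4.5*g^2 + 7.82*g - 3.36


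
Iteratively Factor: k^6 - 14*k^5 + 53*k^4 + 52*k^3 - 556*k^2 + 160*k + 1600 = (k + 2)*(k^5 - 16*k^4 + 85*k^3 - 118*k^2 - 320*k + 800) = (k - 4)*(k + 2)*(k^4 - 12*k^3 + 37*k^2 + 30*k - 200) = (k - 4)*(k + 2)^2*(k^3 - 14*k^2 + 65*k - 100) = (k - 5)*(k - 4)*(k + 2)^2*(k^2 - 9*k + 20) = (k - 5)^2*(k - 4)*(k + 2)^2*(k - 4)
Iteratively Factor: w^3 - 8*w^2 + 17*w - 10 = (w - 2)*(w^2 - 6*w + 5) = (w - 5)*(w - 2)*(w - 1)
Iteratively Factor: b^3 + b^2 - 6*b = (b - 2)*(b^2 + 3*b) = b*(b - 2)*(b + 3)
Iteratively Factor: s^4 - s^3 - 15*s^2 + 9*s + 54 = (s + 3)*(s^3 - 4*s^2 - 3*s + 18) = (s - 3)*(s + 3)*(s^2 - s - 6) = (s - 3)^2*(s + 3)*(s + 2)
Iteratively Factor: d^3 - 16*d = (d - 4)*(d^2 + 4*d) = d*(d - 4)*(d + 4)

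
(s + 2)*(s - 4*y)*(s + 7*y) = s^3 + 3*s^2*y + 2*s^2 - 28*s*y^2 + 6*s*y - 56*y^2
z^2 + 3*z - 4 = (z - 1)*(z + 4)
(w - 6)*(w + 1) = w^2 - 5*w - 6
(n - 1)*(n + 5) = n^2 + 4*n - 5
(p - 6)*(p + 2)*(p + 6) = p^3 + 2*p^2 - 36*p - 72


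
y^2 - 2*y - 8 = (y - 4)*(y + 2)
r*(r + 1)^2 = r^3 + 2*r^2 + r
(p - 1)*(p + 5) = p^2 + 4*p - 5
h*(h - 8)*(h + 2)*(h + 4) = h^4 - 2*h^3 - 40*h^2 - 64*h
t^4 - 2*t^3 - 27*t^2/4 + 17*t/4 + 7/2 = (t - 7/2)*(t - 1)*(t + 1/2)*(t + 2)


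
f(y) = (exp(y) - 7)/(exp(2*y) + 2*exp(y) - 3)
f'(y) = (exp(y) - 7)*(-2*exp(2*y) - 2*exp(y))/(exp(2*y) + 2*exp(y) - 3)^2 + exp(y)/(exp(2*y) + 2*exp(y) - 3)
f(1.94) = -0.00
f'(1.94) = 0.12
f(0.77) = -0.81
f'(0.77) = 2.21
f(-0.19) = 9.32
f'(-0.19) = 41.29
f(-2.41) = 2.46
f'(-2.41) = 0.14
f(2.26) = 0.02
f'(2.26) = 0.04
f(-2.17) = 2.50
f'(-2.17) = 0.19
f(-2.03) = 2.53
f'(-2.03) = 0.23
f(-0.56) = 4.20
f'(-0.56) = 4.55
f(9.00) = 0.00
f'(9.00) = 0.00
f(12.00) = 0.00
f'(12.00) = 0.00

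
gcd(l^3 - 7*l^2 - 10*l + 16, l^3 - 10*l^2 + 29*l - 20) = l - 1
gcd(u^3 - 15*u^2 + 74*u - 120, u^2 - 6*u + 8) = u - 4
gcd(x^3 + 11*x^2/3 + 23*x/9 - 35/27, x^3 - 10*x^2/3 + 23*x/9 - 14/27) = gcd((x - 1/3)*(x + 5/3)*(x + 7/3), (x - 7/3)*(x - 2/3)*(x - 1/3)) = x - 1/3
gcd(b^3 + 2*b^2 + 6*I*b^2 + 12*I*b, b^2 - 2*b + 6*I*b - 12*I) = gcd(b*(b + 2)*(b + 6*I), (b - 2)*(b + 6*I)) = b + 6*I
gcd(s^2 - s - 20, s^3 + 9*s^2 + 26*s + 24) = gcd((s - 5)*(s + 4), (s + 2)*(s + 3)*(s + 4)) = s + 4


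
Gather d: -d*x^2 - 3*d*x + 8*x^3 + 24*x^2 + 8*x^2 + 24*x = d*(-x^2 - 3*x) + 8*x^3 + 32*x^2 + 24*x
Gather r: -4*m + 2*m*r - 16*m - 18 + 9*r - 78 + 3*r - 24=-20*m + r*(2*m + 12) - 120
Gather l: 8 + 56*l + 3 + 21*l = 77*l + 11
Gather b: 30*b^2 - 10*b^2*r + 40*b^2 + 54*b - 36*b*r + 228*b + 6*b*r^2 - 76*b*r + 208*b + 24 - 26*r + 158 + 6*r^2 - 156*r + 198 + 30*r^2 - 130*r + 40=b^2*(70 - 10*r) + b*(6*r^2 - 112*r + 490) + 36*r^2 - 312*r + 420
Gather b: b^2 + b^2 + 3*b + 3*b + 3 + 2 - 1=2*b^2 + 6*b + 4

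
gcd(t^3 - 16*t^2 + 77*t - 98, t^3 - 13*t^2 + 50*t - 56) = t^2 - 9*t + 14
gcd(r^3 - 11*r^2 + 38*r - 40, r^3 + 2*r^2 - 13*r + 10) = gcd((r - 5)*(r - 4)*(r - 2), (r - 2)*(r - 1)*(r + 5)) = r - 2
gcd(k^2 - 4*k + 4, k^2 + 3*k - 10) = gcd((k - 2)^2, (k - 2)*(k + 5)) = k - 2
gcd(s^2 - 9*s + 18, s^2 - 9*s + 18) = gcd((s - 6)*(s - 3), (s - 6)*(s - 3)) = s^2 - 9*s + 18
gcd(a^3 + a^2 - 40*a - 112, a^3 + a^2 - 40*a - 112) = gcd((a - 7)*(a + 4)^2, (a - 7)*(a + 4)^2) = a^3 + a^2 - 40*a - 112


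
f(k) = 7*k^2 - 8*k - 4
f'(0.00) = -8.00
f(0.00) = -4.00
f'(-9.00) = -134.00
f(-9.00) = 635.00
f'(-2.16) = -38.24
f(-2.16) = 45.94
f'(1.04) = 6.56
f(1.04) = -4.75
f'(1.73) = 16.22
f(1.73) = 3.11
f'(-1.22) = -25.08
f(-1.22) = 16.18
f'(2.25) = 23.50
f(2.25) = 13.44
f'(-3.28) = -53.92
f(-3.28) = 97.55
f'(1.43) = 12.02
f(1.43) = -1.13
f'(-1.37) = -27.18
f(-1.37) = 20.10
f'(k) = 14*k - 8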